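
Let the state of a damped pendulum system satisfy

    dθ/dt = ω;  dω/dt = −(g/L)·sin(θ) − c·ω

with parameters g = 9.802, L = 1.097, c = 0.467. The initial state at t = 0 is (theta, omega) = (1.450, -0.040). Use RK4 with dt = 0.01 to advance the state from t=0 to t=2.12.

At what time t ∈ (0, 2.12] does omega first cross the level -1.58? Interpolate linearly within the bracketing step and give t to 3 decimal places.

t = 0.183

t=0.000: state=(1.450, -0.040)
step 1 (dt=0.01): k1=(-0.040, -8.851), k2=(-0.084, -8.831), k3=(-0.084, -8.830), k4=(-0.128, -8.809); state += dt/6·(k1+2k2+2k3+k4)
t=0.010: state=(1.449, -0.128)
t=0.020: state=(1.447, -0.216)
t=0.030: state=(1.445, -0.304)
continuing one RK4 step at a time; state shown every 10 steps (Δt=0.1):
t=0.100: state=(1.402, -0.903)
t=0.180: state=(1.304, -1.555)
next step: t=0.190: state=(1.288, -1.634) — omega has crossed -1.58
linear interpolation between t=0.180 (-1.55513) and t=0.190 (-1.63369) → t≈0.183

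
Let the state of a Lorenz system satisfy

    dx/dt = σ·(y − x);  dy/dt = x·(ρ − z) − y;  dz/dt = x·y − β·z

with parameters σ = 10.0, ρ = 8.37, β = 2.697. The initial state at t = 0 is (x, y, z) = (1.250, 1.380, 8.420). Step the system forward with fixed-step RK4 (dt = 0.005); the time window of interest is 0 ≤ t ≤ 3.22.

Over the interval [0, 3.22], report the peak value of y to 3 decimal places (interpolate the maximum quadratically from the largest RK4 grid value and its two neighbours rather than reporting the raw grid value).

t=0.000: state=(1.250, 1.380, 8.420)
step 1 (dt=0.005): k1=(1.300, -1.443, -20.984), k2=(1.231, -1.373, -20.842), k3=(1.235, -1.374, -20.843), k4=(1.170, -1.305, -20.703); state += dt/6·(k1+2k2+2k3+k4)
t=0.005: state=(1.256, 1.373, 8.316)
t=0.010: state=(1.262, 1.367, 8.213)
t=0.015: state=(1.267, 1.361, 8.112)
continuing one RK4 step at a time; state shown every 40 steps (Δt=0.2):
t=0.200: state=(1.407, 1.559, 5.198)
t=0.400: state=(2.041, 2.548, 3.570)
t=0.600: state=(3.535, 4.529, 3.638)
t=0.800: state=(5.687, 6.612, 6.400)
t=1.000: state=(6.059, 5.410, 9.711)
t=1.200: state=(4.160, 3.275, 8.918)
t=1.400: state=(3.147, 3.008, 6.823)
t=1.600: state=(3.417, 3.781, 5.654)
t=1.800: state=(4.413, 4.978, 6.003)
t=2.000: state=(5.278, 5.467, 7.608)
t=2.200: state=(5.006, 4.611, 8.536)
t=2.400: state=(4.172, 3.836, 7.880)
t=2.600: state=(3.851, 3.867, 6.904)
t=2.800: state=(4.149, 4.398, 6.568)
t=3.000: state=(4.667, 4.884, 7.052)
t=3.200: state=(4.854, 4.808, 7.755)
t=3.220: state=(4.842, 4.770, 7.800)
largest grid value and its neighbours: y(0.835)=6.70676, y(0.840)=6.70899, y(0.845)=6.70828
parabola through these three points peaks at t≈0.841 with y≈6.70909

max y = 6.709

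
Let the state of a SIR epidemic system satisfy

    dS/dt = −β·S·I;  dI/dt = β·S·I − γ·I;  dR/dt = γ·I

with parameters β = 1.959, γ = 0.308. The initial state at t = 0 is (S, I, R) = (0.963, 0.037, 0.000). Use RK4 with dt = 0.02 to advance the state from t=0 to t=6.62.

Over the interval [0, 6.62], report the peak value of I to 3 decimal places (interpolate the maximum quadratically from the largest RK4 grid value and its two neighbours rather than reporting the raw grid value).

t=0.000: state=(0.963, 0.037, 0.000)
step 1 (dt=0.02): k1=(-0.070, 0.058, 0.011), k2=(-0.071, 0.059, 0.012), k3=(-0.071, 0.059, 0.012), k4=(-0.072, 0.060, 0.012); state += dt/6·(k1+2k2+2k3+k4)
t=0.020: state=(0.962, 0.038, 0.000)
t=0.040: state=(0.960, 0.039, 0.000)
t=0.060: state=(0.959, 0.041, 0.001)
continuing one RK4 step at a time; state shown every 25 steps (Δt=0.5):
t=0.500: state=(0.912, 0.080, 0.009)
t=1.000: state=(0.814, 0.160, 0.026)
t=1.500: state=(0.657, 0.283, 0.060)
t=2.000: state=(0.465, 0.420, 0.114)
t=2.500: state=(0.292, 0.520, 0.188)
t=3.000: state=(0.171, 0.557, 0.271)
t=3.500: state=(0.100, 0.544, 0.357)
t=4.000: state=(0.060, 0.503, 0.437)
t=4.500: state=(0.037, 0.452, 0.511)
t=5.000: state=(0.025, 0.399, 0.576)
t=5.500: state=(0.017, 0.349, 0.634)
t=6.000: state=(0.012, 0.303, 0.684)
t=6.500: state=(0.009, 0.263, 0.728)
t=6.620: state=(0.009, 0.254, 0.737)
largest grid value and its neighbours: I(3.060)=0.55779, I(3.080)=0.55783, I(3.100)=0.55779
parabola through these three points peaks at t≈3.079 with I≈0.55783

max I = 0.558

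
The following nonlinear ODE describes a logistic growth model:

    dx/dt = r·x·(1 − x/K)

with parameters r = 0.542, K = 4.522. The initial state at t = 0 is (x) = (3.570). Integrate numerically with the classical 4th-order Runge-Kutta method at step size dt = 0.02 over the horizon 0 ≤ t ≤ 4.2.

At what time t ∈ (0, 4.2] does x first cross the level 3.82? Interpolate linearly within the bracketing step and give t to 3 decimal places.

t = 0.687

t=0.000: state=(3.570)
step 1 (dt=0.02): k1=(0.407), k2=(0.406), k3=(0.406), k4=(0.405); state += dt/6·(k1+2k2+2k3+k4)
t=0.020: state=(3.578)
t=0.040: state=(3.586)
t=0.060: state=(3.594)
continuing one RK4 step at a time; state shown every 10 steps (Δt=0.2):
t=0.200: state=(3.649)
t=0.400: state=(3.723)
t=0.600: state=(3.792)
t=0.680: state=(3.818)
next step: t=0.700: state=(3.824) — x has crossed 3.82
linear interpolation between t=0.680 (3.81777) and t=0.700 (3.82419) → t≈0.687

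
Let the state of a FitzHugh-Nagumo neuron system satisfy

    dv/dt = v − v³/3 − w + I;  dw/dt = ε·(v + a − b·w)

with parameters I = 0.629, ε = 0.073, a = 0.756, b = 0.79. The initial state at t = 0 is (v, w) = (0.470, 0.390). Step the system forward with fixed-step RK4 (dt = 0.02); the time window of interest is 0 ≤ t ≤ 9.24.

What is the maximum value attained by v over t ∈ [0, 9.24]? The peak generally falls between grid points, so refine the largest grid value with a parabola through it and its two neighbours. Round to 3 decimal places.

max v = 1.700

t=0.000: state=(0.470, 0.390)
step 1 (dt=0.02): k1=(0.674, 0.067), k2=(0.679, 0.067), k3=(0.679, 0.067), k4=(0.684, 0.068); state += dt/6·(k1+2k2+2k3+k4)
t=0.020: state=(0.484, 0.391)
t=0.040: state=(0.497, 0.393)
t=0.060: state=(0.511, 0.394)
continuing one RK4 step at a time; state shown every 25 steps (Δt=0.5):
t=0.500: state=(0.857, 0.430)
t=1.000: state=(1.267, 0.483)
t=1.500: state=(1.551, 0.548)
t=2.000: state=(1.672, 0.618)
t=2.500: state=(1.700, 0.688)
t=3.000: state=(1.688, 0.757)
t=3.500: state=(1.661, 0.823)
t=4.000: state=(1.629, 0.886)
t=4.500: state=(1.593, 0.946)
t=5.000: state=(1.557, 1.003)
t=5.500: state=(1.519, 1.057)
t=6.000: state=(1.480, 1.108)
t=6.500: state=(1.439, 1.156)
t=7.000: state=(1.398, 1.202)
t=7.500: state=(1.354, 1.244)
t=8.000: state=(1.309, 1.284)
t=8.500: state=(1.261, 1.321)
t=9.000: state=(1.209, 1.355)
t=9.240: state=(1.183, 1.370)
largest grid value and its neighbours: v(2.500)=1.69969, v(2.520)=1.69973, v(2.540)=1.69972
parabola through these three points peaks at t≈2.525 with v≈1.69973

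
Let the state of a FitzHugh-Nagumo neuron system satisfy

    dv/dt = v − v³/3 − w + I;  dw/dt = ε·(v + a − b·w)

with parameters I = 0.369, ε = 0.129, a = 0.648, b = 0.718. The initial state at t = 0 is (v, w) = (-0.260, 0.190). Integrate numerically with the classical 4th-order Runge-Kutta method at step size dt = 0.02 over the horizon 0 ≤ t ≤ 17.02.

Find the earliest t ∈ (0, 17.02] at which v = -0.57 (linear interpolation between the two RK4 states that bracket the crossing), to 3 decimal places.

t = 1.585

t=0.000: state=(-0.260, 0.190)
step 1 (dt=0.02): k1=(-0.075, 0.032), k2=(-0.076, 0.032), k3=(-0.076, 0.032), k4=(-0.077, 0.032); state += dt/6·(k1+2k2+2k3+k4)
t=0.020: state=(-0.262, 0.191)
t=0.040: state=(-0.263, 0.191)
t=0.060: state=(-0.265, 0.192)
continuing one RK4 step at a time; state shown every 50 steps (Δt=1):
t=1.000: state=(-0.402, 0.214)
t=1.580: state=(-0.568, 0.215)
next step: t=1.600: state=(-0.575, 0.215) — v has crossed -0.57
linear interpolation between t=1.580 (-0.56823) and t=1.600 (-0.57533) → t≈1.585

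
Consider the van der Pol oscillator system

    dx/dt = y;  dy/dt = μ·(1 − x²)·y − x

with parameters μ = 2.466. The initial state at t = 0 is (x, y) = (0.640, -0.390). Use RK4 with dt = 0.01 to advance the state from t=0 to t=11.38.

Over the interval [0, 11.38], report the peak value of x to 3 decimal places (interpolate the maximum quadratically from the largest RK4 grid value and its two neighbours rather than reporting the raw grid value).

max x = 2.022

t=0.000: state=(0.640, -0.390)
step 1 (dt=0.01): k1=(-0.390, -1.208), k2=(-0.396, -1.217), k3=(-0.396, -1.217), k4=(-0.402, -1.227); state += dt/6·(k1+2k2+2k3+k4)
t=0.010: state=(0.636, -0.402)
t=0.020: state=(0.632, -0.415)
t=0.030: state=(0.628, -0.427)
continuing one RK4 step at a time; state shown every 50 steps (Δt=0.5):
t=0.500: state=(0.233, -1.429)
t=1.000: state=(-1.065, -3.467)
t=1.500: state=(-1.892, -0.112)
t=2.000: state=(-1.804, 0.293)
t=2.500: state=(-1.640, 0.360)
t=3.000: state=(-1.439, 0.452)
t=3.500: state=(-1.173, 0.641)
t=4.000: state=(-0.741, 1.204)
t=4.500: state=(0.334, 3.643)
t=5.000: state=(1.955, 0.887)
t=5.500: state=(1.973, -0.243)
t=6.000: state=(1.834, -0.300)
t=6.500: state=(1.673, -0.350)
t=7.000: state=(1.480, -0.431)
t=7.500: state=(1.229, -0.593)
t=8.000: state=(0.843, -1.038)
t=8.500: state=(-0.033, -2.948)
t=9.000: state=(-1.833, -1.835)
t=9.500: state=(-1.994, 0.214)
t=10.000: state=(-1.862, 0.293)
t=10.500: state=(-1.704, 0.339)
t=11.000: state=(-1.518, 0.412)
t=11.380: state=(-1.345, 0.508)
largest grid value and its neighbours: x(5.190)=2.02219, x(5.200)=2.02223, x(5.210)=2.02207
parabola through these three points peaks at t≈5.197 with x≈2.02224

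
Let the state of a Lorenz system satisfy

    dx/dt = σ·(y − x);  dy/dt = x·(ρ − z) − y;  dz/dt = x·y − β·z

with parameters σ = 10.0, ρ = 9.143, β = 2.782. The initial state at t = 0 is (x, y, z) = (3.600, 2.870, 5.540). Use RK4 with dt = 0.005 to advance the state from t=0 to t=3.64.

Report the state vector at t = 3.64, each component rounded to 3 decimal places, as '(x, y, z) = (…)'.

(x, y, z) = (4.930, 4.940, 8.255)

t=0.000: state=(3.600, 2.870, 5.540)
step 1 (dt=0.005): k1=(-7.300, 10.101, -5.080), k2=(-6.865, 10.055, -5.007), k3=(-6.877, 10.059, -5.005), k4=(-6.453, 10.016, -4.930); state += dt/6·(k1+2k2+2k3+k4)
t=0.005: state=(3.566, 2.920, 5.515)
t=0.010: state=(3.535, 2.970, 5.491)
t=0.015: state=(3.509, 3.020, 5.467)
continuing one RK4 step at a time; state shown every 40 steps (Δt=0.2):
t=0.200: state=(4.094, 4.874, 5.397)
t=0.400: state=(5.773, 6.432, 7.654)
t=0.600: state=(5.888, 5.328, 9.998)
t=0.800: state=(4.410, 3.755, 9.158)
t=1.000: state=(3.733, 3.710, 7.437)
t=1.200: state=(4.171, 4.581, 6.746)
t=1.400: state=(5.089, 5.501, 7.556)
t=1.600: state=(5.438, 5.330, 8.876)
t=1.800: state=(4.844, 4.467, 8.931)
t=2.000: state=(4.301, 4.180, 8.053)
t=2.200: state=(4.376, 4.549, 7.478)
t=2.400: state=(4.831, 5.062, 7.720)
t=2.600: state=(5.106, 5.118, 8.386)
t=2.800: state=(4.903, 4.725, 8.599)
t=3.000: state=(4.581, 4.474, 8.226)
t=3.200: state=(4.536, 4.594, 7.851)
t=3.400: state=(4.743, 4.865, 7.877)
t=3.600: state=(4.921, 4.957, 8.195)
t=3.640: state=(4.930, 4.940, 8.255)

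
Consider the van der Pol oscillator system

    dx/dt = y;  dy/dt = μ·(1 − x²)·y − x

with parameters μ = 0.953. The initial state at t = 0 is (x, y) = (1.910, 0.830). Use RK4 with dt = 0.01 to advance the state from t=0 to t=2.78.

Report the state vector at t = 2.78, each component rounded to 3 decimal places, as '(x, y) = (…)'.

(x, y) = (-0.874, -2.629)

t=0.000: state=(1.910, 0.830)
step 1 (dt=0.01): k1=(0.830, -4.005), k2=(0.810, -3.970), k3=(0.810, -3.971), k4=(0.790, -3.936); state += dt/6·(k1+2k2+2k3+k4)
t=0.010: state=(1.918, 0.790)
t=0.020: state=(1.926, 0.751)
t=0.030: state=(1.933, 0.713)
continuing one RK4 step at a time; state shown every 10 steps (Δt=0.1):
t=0.100: state=(1.974, 0.466)
t=0.200: state=(2.006, 0.178)
t=0.300: state=(2.012, -0.042)
t=0.400: state=(1.999, -0.206)
t=0.500: state=(1.972, -0.329)
t=0.600: state=(1.935, -0.423)
t=0.700: state=(1.888, -0.497)
t=0.800: state=(1.836, -0.559)
t=0.900: state=(1.777, -0.613)
t=1.000: state=(1.713, -0.663)
t=1.100: state=(1.644, -0.712)
t=1.200: state=(1.571, -0.762)
t=1.300: state=(1.492, -0.814)
t=1.400: state=(1.408, -0.870)
t=1.500: state=(1.318, -0.933)
t=1.600: state=(1.221, -1.004)
t=1.700: state=(1.116, -1.084)
t=1.800: state=(1.004, -1.177)
t=1.900: state=(0.881, -1.284)
t=2.000: state=(0.746, -1.409)
t=2.100: state=(0.598, -1.553)
t=2.200: state=(0.435, -1.719)
t=2.300: state=(0.254, -1.905)
t=2.400: state=(0.053, -2.106)
t=2.500: state=(-0.168, -2.310)
t=2.600: state=(-0.408, -2.490)
t=2.700: state=(-0.664, -2.609)
t=2.780: state=(-0.874, -2.629)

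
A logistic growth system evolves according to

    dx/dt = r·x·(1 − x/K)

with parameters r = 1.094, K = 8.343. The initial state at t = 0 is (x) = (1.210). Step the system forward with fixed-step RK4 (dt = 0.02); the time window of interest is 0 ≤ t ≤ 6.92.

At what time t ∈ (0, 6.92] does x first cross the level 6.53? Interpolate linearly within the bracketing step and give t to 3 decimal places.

t=0.000: state=(1.210)
step 1 (dt=0.02): k1=(1.132), k2=(1.141), k3=(1.141), k4=(1.149); state += dt/6·(k1+2k2+2k3+k4)
t=0.020: state=(1.233)
t=0.040: state=(1.256)
t=0.060: state=(1.279)
continuing one RK4 step at a time; state shown every 25 steps (Δt=0.5):
t=0.500: state=(1.891)
t=1.000: state=(2.805)
t=1.500: state=(3.894)
t=2.000: state=(5.023)
t=2.500: state=(6.034)
t=2.780: state=(6.510)
next step: t=2.800: state=(6.541) — x has crossed 6.53
linear interpolation between t=2.780 (6.50975) and t=2.800 (6.54085) → t≈2.793

t = 2.793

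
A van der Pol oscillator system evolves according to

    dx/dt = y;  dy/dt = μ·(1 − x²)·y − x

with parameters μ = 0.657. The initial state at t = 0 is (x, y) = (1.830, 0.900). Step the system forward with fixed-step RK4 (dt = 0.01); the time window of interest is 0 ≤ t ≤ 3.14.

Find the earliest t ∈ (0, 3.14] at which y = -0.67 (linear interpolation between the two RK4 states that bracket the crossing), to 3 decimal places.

t=0.000: state=(1.830, 0.900)
step 1 (dt=0.01): k1=(0.900, -3.219), k2=(0.884, -3.208), k3=(0.884, -3.208), k4=(0.868, -3.197); state += dt/6·(k1+2k2+2k3+k4)
t=0.010: state=(1.839, 0.868)
t=0.020: state=(1.847, 0.836)
t=0.030: state=(1.856, 0.804)
continuing one RK4 step at a time; state shown every 20 steps (Δt=0.2):
t=0.200: state=(1.949, 0.318)
t=0.400: state=(1.968, -0.109)
t=0.600: state=(1.915, -0.402)
t=0.800: state=(1.813, -0.609)
t=0.870: state=(1.768, -0.670)
next step: t=0.880: state=(1.761, -0.678) — y has crossed -0.67
linear interpolation between t=0.870 (-0.66979) and t=0.880 (-0.67808) → t≈0.870

t = 0.870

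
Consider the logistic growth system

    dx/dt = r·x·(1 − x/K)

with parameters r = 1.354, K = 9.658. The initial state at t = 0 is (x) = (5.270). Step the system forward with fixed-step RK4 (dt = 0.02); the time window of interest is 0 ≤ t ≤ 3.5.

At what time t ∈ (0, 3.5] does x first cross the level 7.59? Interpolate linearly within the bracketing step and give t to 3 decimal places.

t = 0.825

t=0.000: state=(5.270)
step 1 (dt=0.02): k1=(3.242), k2=(3.238), k3=(3.238), k4=(3.233); state += dt/6·(k1+2k2+2k3+k4)
t=0.020: state=(5.335)
t=0.040: state=(5.399)
t=0.060: state=(5.464)
continuing one RK4 step at a time; state shown every 10 steps (Δt=0.2):
t=0.200: state=(5.907)
t=0.400: state=(6.506)
t=0.600: state=(7.052)
t=0.800: state=(7.534)
t=0.820: state=(7.579)
next step: t=0.840: state=(7.623) — x has crossed 7.59
linear interpolation between t=0.820 (7.57891) and t=0.840 (7.62275) → t≈0.825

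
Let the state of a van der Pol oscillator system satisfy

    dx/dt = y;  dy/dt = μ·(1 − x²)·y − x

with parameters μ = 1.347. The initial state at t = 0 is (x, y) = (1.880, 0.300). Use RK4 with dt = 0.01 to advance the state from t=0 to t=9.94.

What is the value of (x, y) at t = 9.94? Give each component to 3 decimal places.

t=0.000: state=(1.880, 0.300)
step 1 (dt=0.01): k1=(0.300, -2.904), k2=(0.285, -2.858), k3=(0.286, -2.859), k4=(0.271, -2.813); state += dt/6·(k1+2k2+2k3+k4)
t=0.010: state=(1.883, 0.271)
t=0.020: state=(1.885, 0.244)
t=0.030: state=(1.888, 0.217)
continuing one RK4 step at a time; state shown every 50 steps (Δt=0.5):
t=0.500: state=(1.808, -0.402)
t=1.000: state=(1.550, -0.613)
t=1.500: state=(1.186, -0.869)
t=2.000: state=(0.629, -1.448)
t=2.500: state=(-0.399, -2.779)
t=3.000: state=(-1.743, -1.682)
t=3.500: state=(-2.003, 0.172)
t=4.000: state=(-1.820, 0.482)
t=4.500: state=(-1.541, 0.637)
t=5.000: state=(-1.166, 0.893)
t=5.500: state=(-0.592, 1.499)
t=6.000: state=(0.473, 2.852)
t=6.500: state=(1.786, 1.516)
t=7.000: state=(1.999, -0.205)
t=7.500: state=(1.808, -0.490)
t=8.000: state=(1.526, -0.646)
t=8.500: state=(1.144, -0.911)
t=9.000: state=(0.555, -1.547)
t=9.500: state=(-0.544, -2.911)
t=9.940: state=(-1.728, -1.741)

(x, y) = (-1.728, -1.741)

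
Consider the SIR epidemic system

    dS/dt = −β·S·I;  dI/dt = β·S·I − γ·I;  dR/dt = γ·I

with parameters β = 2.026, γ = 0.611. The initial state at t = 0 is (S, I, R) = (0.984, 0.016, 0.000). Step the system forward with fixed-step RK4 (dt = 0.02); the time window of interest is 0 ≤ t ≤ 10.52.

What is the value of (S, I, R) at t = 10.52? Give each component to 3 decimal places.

t=0.000: state=(0.984, 0.016, 0.000)
step 1 (dt=0.02): k1=(-0.032, 0.022, 0.010), k2=(-0.032, 0.022, 0.010), k3=(-0.032, 0.022, 0.010), k4=(-0.033, 0.023, 0.010); state += dt/6·(k1+2k2+2k3+k4)
t=0.020: state=(0.983, 0.016, 0.000)
t=0.040: state=(0.983, 0.017, 0.000)
t=0.060: state=(0.982, 0.017, 0.001)
continuing one RK4 step at a time; state shown every 25 steps (Δt=0.5):
t=0.500: state=(0.961, 0.032, 0.007)
t=1.000: state=(0.919, 0.060, 0.021)
t=1.500: state=(0.845, 0.109, 0.046)
t=2.000: state=(0.731, 0.179, 0.090)
t=2.500: state=(0.586, 0.258, 0.157)
t=3.000: state=(0.436, 0.318, 0.245)
t=3.500: state=(0.311, 0.342, 0.347)
t=4.000: state=(0.221, 0.329, 0.450)
t=4.500: state=(0.161, 0.293, 0.546)
t=5.000: state=(0.122, 0.249, 0.629)
t=5.500: state=(0.097, 0.205, 0.698)
t=6.000: state=(0.081, 0.165, 0.754)
t=6.500: state=(0.069, 0.131, 0.799)
t=7.000: state=(0.062, 0.103, 0.835)
t=7.500: state=(0.056, 0.081, 0.863)
t=8.000: state=(0.052, 0.063, 0.885)
t=8.500: state=(0.049, 0.049, 0.902)
t=9.000: state=(0.047, 0.038, 0.915)
t=9.500: state=(0.046, 0.029, 0.925)
t=10.000: state=(0.045, 0.022, 0.933)
t=10.500: state=(0.044, 0.017, 0.939)
t=10.520: state=(0.044, 0.017, 0.939)

(S, I, R) = (0.044, 0.017, 0.939)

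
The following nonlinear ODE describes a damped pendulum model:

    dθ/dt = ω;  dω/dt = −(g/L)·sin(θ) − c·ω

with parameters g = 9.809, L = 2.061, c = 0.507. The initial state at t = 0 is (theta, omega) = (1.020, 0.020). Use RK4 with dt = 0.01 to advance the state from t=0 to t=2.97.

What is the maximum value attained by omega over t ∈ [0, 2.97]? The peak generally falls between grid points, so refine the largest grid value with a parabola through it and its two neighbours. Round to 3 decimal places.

t=0.000: state=(1.020, 0.020)
step 1 (dt=0.01): k1=(0.020, -4.066), k2=(-0.000, -4.056), k3=(-0.000, -4.055), k4=(-0.021, -4.045); state += dt/6·(k1+2k2+2k3+k4)
t=0.010: state=(1.020, -0.021)
t=0.020: state=(1.020, -0.061)
t=0.030: state=(1.019, -0.101)
continuing one RK4 step at a time; state shown every 10 steps (Δt=0.1):
t=0.100: state=(1.002, -0.375)
t=0.200: state=(0.946, -0.741)
t=0.300: state=(0.855, -1.069)
t=0.400: state=(0.734, -1.347)
t=0.500: state=(0.588, -1.566)
t=0.600: state=(0.423, -1.713)
t=0.700: state=(0.248, -1.781)
t=0.800: state=(0.070, -1.766)
t=0.900: state=(-0.103, -1.670)
t=1.000: state=(-0.262, -1.502)
t=1.100: state=(-0.401, -1.276)
t=1.200: state=(-0.516, -1.007)
t=1.300: state=(-0.602, -0.710)
t=1.400: state=(-0.657, -0.401)
t=1.500: state=(-0.682, -0.092)
t=1.600: state=(-0.676, 0.205)
t=1.700: state=(-0.641, 0.480)
t=1.800: state=(-0.581, 0.723)
t=1.900: state=(-0.498, 0.926)
t=2.000: state=(-0.397, 1.082)
t=2.100: state=(-0.284, 1.183)
t=2.200: state=(-0.163, 1.227)
t=2.300: state=(-0.040, 1.213)
t=2.400: state=(0.078, 1.144)
t=2.500: state=(0.187, 1.026)
t=2.600: state=(0.282, 0.866)
t=2.700: state=(0.359, 0.676)
t=2.800: state=(0.416, 0.467)
t=2.900: state=(0.452, 0.247)
t=2.970: state=(0.464, 0.094)
largest grid value and its neighbours: omega(2.220)=1.22911, omega(2.230)=1.22914, omega(2.240)=1.22860
parabola through these three points peaks at t≈2.226 with omega≈1.22920

max omega = 1.229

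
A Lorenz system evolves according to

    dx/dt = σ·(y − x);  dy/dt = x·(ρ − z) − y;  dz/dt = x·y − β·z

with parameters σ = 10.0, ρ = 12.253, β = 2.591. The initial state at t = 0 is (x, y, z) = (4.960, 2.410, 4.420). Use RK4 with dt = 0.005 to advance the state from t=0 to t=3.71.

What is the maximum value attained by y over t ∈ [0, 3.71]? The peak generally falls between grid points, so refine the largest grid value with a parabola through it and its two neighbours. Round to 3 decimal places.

t=0.000: state=(4.960, 2.410, 4.420)
step 1 (dt=0.005): k1=(-25.500, 36.442, 0.501), k2=(-23.951, 35.845, 0.791), k3=(-24.005, 35.873, 0.791), k4=(-22.506, 35.303, 1.070); state += dt/6·(k1+2k2+2k3+k4)
t=0.005: state=(4.840, 2.589, 4.424)
t=0.010: state=(4.735, 2.763, 4.431)
t=0.015: state=(4.643, 2.932, 4.440)
continuing one RK4 step at a time; state shown every 40 steps (Δt=0.2):
t=0.200: state=(6.056, 8.037, 7.008)
t=0.400: state=(8.443, 7.749, 15.043)
t=0.600: state=(4.544, 2.620, 13.819)
t=0.800: state=(2.639, 2.511, 9.400)
t=1.000: state=(3.436, 4.308, 7.140)
t=1.200: state=(5.951, 7.418, 8.741)
t=1.400: state=(7.449, 6.986, 13.810)
t=1.600: state=(4.968, 3.649, 13.168)
t=1.800: state=(3.582, 3.509, 9.947)
t=2.000: state=(4.373, 5.163, 8.540)
t=2.200: state=(6.250, 7.089, 10.445)
t=2.400: state=(6.559, 5.941, 13.264)
t=2.600: state=(4.842, 4.103, 12.147)
t=2.800: state=(4.230, 4.352, 10.023)
t=3.000: state=(5.100, 5.756, 9.638)
t=3.200: state=(6.246, 6.539, 11.478)
t=3.400: state=(5.879, 5.319, 12.619)
t=3.600: state=(4.815, 4.474, 11.417)
t=3.710: state=(4.626, 4.624, 10.613)
largest grid value and its neighbours: y(0.295)=9.44895, y(0.300)=9.45469, y(0.305)=9.45161
parabola through these three points peaks at t≈0.301 with y≈9.45479

max y = 9.455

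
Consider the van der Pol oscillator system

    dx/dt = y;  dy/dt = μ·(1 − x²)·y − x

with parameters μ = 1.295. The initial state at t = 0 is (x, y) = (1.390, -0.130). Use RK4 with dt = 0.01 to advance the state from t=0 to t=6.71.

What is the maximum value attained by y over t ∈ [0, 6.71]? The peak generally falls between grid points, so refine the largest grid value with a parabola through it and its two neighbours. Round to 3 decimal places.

max y = 2.991

t=0.000: state=(1.390, -0.130)
step 1 (dt=0.01): k1=(-0.130, -1.233), k2=(-0.136, -1.225), k3=(-0.136, -1.225), k4=(-0.142, -1.218); state += dt/6·(k1+2k2+2k3+k4)
t=0.010: state=(1.389, -0.142)
t=0.020: state=(1.387, -0.154)
t=0.030: state=(1.386, -0.166)
continuing one RK4 step at a time; state shown every 25 steps (Δt=0.25):
t=0.250: state=(1.323, -0.397)
t=0.500: state=(1.195, -0.616)
t=0.750: state=(1.014, -0.841)
t=1.000: state=(0.770, -1.129)
t=1.250: state=(0.438, -1.551)
t=1.500: state=(-0.023, -2.166)
t=1.750: state=(-0.647, -2.778)
t=2.000: state=(-1.337, -2.508)
t=2.250: state=(-1.807, -1.200)
t=2.500: state=(-1.967, -0.192)
t=2.750: state=(-1.952, 0.245)
t=3.000: state=(-1.865, 0.426)
t=3.250: state=(-1.745, 0.527)
t=3.500: state=(-1.603, 0.613)
t=3.750: state=(-1.438, 0.713)
t=4.000: state=(-1.244, 0.847)
t=4.250: state=(-1.009, 1.047)
t=4.500: state=(-0.711, 1.361)
t=4.750: state=(-0.313, 1.866)
t=5.000: state=(0.240, 2.575)
t=5.250: state=(0.953, 2.984)
t=5.500: state=(1.614, 2.072)
t=5.750: state=(1.948, 0.675)
t=6.000: state=(2.011, -0.062)
t=6.250: state=(1.955, -0.345)
t=6.500: state=(1.851, -0.470)
t=6.710: state=(1.745, -0.540)
largest grid value and its neighbours: y(5.220)=2.99052, y(5.230)=2.99059, y(5.240)=2.98828
parabola through these three points peaks at t≈5.225 with y≈2.99085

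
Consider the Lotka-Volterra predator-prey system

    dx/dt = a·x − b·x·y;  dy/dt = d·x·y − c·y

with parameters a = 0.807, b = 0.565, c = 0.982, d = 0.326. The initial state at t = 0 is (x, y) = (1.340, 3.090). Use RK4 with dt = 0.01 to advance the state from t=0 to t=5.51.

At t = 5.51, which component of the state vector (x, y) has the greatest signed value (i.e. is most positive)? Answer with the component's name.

largest component: x

t=0.000: state=(1.340, 3.090)
step 1 (dt=0.01): k1=(-1.258, -1.685), k2=(-1.246, -1.686), k3=(-1.246, -1.686), k4=(-1.234, -1.688); state += dt/6·(k1+2k2+2k3+k4)
t=0.010: state=(1.328, 3.073)
t=0.020: state=(1.315, 3.056)
t=0.030: state=(1.303, 3.039)
continuing one RK4 step at a time; state shown every 20 steps (Δt=0.2):
t=0.200: state=(1.132, 2.751)
t=0.400: state=(0.993, 2.422)
t=0.600: state=(0.904, 2.116)
t=0.800: state=(0.849, 1.841)
t=1.000: state=(0.822, 1.597)
t=1.200: state=(0.817, 1.384)
t=1.400: state=(0.829, 1.200)
t=1.600: state=(0.859, 1.042)
t=1.800: state=(0.904, 0.907)
t=2.000: state=(0.966, 0.792)
t=2.200: state=(1.044, 0.694)
t=2.400: state=(1.139, 0.613)
t=2.600: state=(1.254, 0.544)
t=2.800: state=(1.391, 0.487)
t=3.000: state=(1.551, 0.441)
t=3.200: state=(1.738, 0.403)
t=3.400: state=(1.955, 0.373)
t=3.600: state=(2.205, 0.351)
t=3.800: state=(2.493, 0.336)
t=4.000: state=(2.822, 0.329)
t=4.200: state=(3.195, 0.329)
t=4.400: state=(3.617, 0.337)
t=4.600: state=(4.087, 0.356)
t=4.800: state=(4.606, 0.388)
t=5.000: state=(5.167, 0.438)
t=5.200: state=(5.756, 0.514)
t=5.400: state=(6.344, 0.627)
t=5.510: state=(6.651, 0.710)
compare at T: x=6.651, y=0.710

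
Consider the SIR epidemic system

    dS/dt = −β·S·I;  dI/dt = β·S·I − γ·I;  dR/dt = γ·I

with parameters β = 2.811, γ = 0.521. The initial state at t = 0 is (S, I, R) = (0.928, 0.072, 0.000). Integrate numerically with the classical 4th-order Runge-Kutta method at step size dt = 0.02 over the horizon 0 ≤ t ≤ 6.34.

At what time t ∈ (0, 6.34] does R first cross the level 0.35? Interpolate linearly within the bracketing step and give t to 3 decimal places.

t=0.000: state=(0.928, 0.072, 0.000)
step 1 (dt=0.02): k1=(-0.188, 0.150, 0.038), k2=(-0.191, 0.153, 0.038), k3=(-0.191, 0.153, 0.038), k4=(-0.195, 0.156, 0.039); state += dt/6·(k1+2k2+2k3+k4)
t=0.020: state=(0.924, 0.075, 0.001)
t=0.040: state=(0.920, 0.078, 0.002)
t=0.060: state=(0.916, 0.082, 0.002)
continuing one RK4 step at a time; state shown every 25 steps (Δt=0.5):
t=0.500: state=(0.781, 0.187, 0.032)
t=1.000: state=(0.531, 0.365, 0.103)
t=1.500: state=(0.286, 0.496, 0.218)
t=1.980: state=(0.144, 0.511, 0.346)
next step: t=2.000: state=(0.140, 0.509, 0.351) — R has crossed 0.35
linear interpolation between t=1.980 (0.34572) and t=2.000 (0.35104) → t≈1.996

t = 1.996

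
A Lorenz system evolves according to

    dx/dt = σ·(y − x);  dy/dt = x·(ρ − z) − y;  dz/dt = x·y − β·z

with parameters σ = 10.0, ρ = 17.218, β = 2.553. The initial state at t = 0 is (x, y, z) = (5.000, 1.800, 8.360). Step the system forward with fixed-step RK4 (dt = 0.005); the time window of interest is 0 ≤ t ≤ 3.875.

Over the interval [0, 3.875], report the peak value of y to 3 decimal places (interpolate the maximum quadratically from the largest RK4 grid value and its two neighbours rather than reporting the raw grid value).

t=0.000: state=(5.000, 1.800, 8.360)
step 1 (dt=0.005): k1=(-32.000, 42.490, -12.343), k2=(-30.138, 41.827, -11.886), k3=(-30.201, 41.864, -11.888), k4=(-28.397, 41.231, -11.448); state += dt/6·(k1+2k2+2k3+k4)
t=0.005: state=(4.849, 2.009, 8.301)
t=0.010: state=(4.716, 2.213, 8.245)
t=0.015: state=(4.598, 2.410, 8.194)
continuing one RK4 step at a time; state shown every 40 steps (Δt=0.2):
t=0.200: state=(6.395, 9.225, 9.588)
t=0.400: state=(10.394, 9.235, 21.863)
t=0.600: state=(4.173, 1.627, 18.297)
t=0.800: state=(2.242, 2.424, 11.730)
t=1.000: state=(4.166, 5.987, 9.047)
t=1.200: state=(9.188, 11.443, 15.710)
t=1.400: state=(7.388, 4.077, 21.411)
t=1.600: state=(2.983, 2.248, 14.666)
t=1.800: state=(3.500, 4.610, 10.357)
t=2.000: state=(7.354, 9.851, 12.627)
t=2.200: state=(9.010, 7.126, 21.262)
t=2.400: state=(4.195, 2.638, 16.884)
t=2.600: state=(3.495, 4.127, 11.856)
t=2.800: state=(6.341, 8.442, 11.987)
t=3.000: state=(9.135, 8.646, 19.689)
t=3.200: state=(5.305, 3.390, 18.146)
t=3.400: state=(3.784, 4.062, 13.096)
t=3.600: state=(5.905, 7.632, 12.235)
t=3.800: state=(8.768, 8.955, 18.379)
t=3.875: state=(8.323, 7.010, 19.905)
largest grid value and its neighbours: y(0.305)=12.09771, y(0.310)=12.10589, y(0.315)=12.09644
parabola through these three points peaks at t≈0.310 with y≈12.10590

max y = 12.106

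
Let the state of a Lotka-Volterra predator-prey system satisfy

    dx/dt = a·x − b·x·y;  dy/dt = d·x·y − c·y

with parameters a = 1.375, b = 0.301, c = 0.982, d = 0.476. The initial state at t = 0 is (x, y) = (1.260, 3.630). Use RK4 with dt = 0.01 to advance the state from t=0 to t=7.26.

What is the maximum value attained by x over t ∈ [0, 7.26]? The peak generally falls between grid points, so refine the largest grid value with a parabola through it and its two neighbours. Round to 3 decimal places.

t=0.000: state=(1.260, 3.630)
step 1 (dt=0.01): k1=(0.356, -1.388), k2=(0.359, -1.382), k3=(0.359, -1.382), k4=(0.362, -1.376); state += dt/6·(k1+2k2+2k3+k4)
t=0.010: state=(1.264, 3.616)
t=0.020: state=(1.267, 3.602)
t=0.030: state=(1.271, 3.589)
continuing one RK4 step at a time; state shown every 25 steps (Δt=0.25):
t=0.250: state=(1.369, 3.319)
t=0.500: state=(1.518, 3.082)
t=0.750: state=(1.709, 2.920)
t=1.000: state=(1.941, 2.837)
t=1.250: state=(2.212, 2.841)
t=1.500: state=(2.511, 2.943)
t=1.750: state=(2.817, 3.162)
t=2.000: state=(3.092, 3.517)
t=2.250: state=(3.287, 4.026)
t=2.500: state=(3.343, 4.681)
t=2.750: state=(3.224, 5.422)
t=3.000: state=(2.942, 6.130)
t=3.250: state=(2.560, 6.657)
t=3.500: state=(2.164, 6.897)
t=3.750: state=(1.817, 6.833)
t=4.000: state=(1.548, 6.526)
t=4.250: state=(1.359, 6.065)
t=4.500: state=(1.238, 5.534)
t=4.750: state=(1.175, 4.995)
t=5.000: state=(1.160, 4.488)
t=5.250: state=(1.188, 4.036)
t=5.500: state=(1.255, 3.650)
t=5.750: state=(1.361, 3.335)
t=6.000: state=(1.508, 3.094)
t=6.250: state=(1.696, 2.927)
t=6.500: state=(1.927, 2.840)
t=6.750: state=(2.196, 2.838)
t=7.000: state=(2.493, 2.934)
t=7.250: state=(2.800, 3.145)
t=7.260: state=(2.811, 3.157)
largest grid value and its neighbours: x(2.450)=3.34495, x(2.460)=3.34509, x(2.470)=3.34495
parabola through these three points peaks at t≈2.460 with x≈3.34509

max x = 3.345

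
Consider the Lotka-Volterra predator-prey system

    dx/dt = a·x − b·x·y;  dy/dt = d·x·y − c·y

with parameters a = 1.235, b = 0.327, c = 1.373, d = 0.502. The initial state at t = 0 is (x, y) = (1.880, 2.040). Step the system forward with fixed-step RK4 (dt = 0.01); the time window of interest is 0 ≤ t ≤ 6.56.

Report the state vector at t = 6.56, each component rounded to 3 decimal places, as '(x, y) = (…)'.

(x, y) = (4.647, 2.835)

t=0.000: state=(1.880, 2.040)
step 1 (dt=0.01): k1=(1.068, -0.876), k2=(1.073, -0.868), k3=(1.073, -0.868), k4=(1.079, -0.861); state += dt/6·(k1+2k2+2k3+k4)
t=0.010: state=(1.891, 2.031)
t=0.020: state=(1.902, 2.023)
t=0.030: state=(1.913, 2.014)
continuing one RK4 step at a time; state shown every 25 steps (Δt=0.25):
t=0.250: state=(2.184, 1.866)
t=0.500: state=(2.563, 1.782)
t=0.750: state=(3.018, 1.793)
t=1.000: state=(3.534, 1.918)
t=1.250: state=(4.073, 2.193)
t=1.500: state=(4.552, 2.677)
t=1.750: state=(4.839, 3.434)
t=2.000: state=(4.777, 4.473)
t=2.250: state=(4.303, 5.633)
t=2.500: state=(3.550, 6.552)
t=2.750: state=(2.777, 6.907)
t=3.000: state=(2.163, 6.667)
t=3.250: state=(1.750, 6.034)
t=3.500: state=(1.502, 5.242)
t=3.750: state=(1.377, 4.451)
t=4.000: state=(1.342, 3.742)
t=4.250: state=(1.380, 3.147)
t=4.500: state=(1.483, 2.670)
t=4.750: state=(1.649, 2.304)
t=5.000: state=(1.881, 2.039)
t=5.250: state=(2.185, 1.866)
t=5.500: state=(2.565, 1.782)
t=5.750: state=(3.020, 1.793)
t=6.000: state=(3.537, 1.919)
t=6.250: state=(4.076, 2.195)
t=6.500: state=(4.555, 2.680)
t=6.560: state=(4.647, 2.835)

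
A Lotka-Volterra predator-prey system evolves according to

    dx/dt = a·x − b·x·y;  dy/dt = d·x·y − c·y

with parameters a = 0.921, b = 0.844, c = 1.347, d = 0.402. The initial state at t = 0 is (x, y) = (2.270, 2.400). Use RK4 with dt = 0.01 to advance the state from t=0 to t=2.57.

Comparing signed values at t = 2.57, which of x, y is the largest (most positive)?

largest component: x

t=0.000: state=(2.270, 2.400)
step 1 (dt=0.01): k1=(-2.507, -1.043), k2=(-2.484, -1.053), k3=(-2.484, -1.052), k4=(-2.460, -1.062); state += dt/6·(k1+2k2+2k3+k4)
t=0.010: state=(2.245, 2.389)
t=0.020: state=(2.221, 2.379)
t=0.030: state=(2.197, 2.368)
continuing one RK4 step at a time; state shown every 10 steps (Δt=0.1):
t=0.100: state=(2.042, 2.287)
t=0.200: state=(1.856, 2.162)
t=0.300: state=(1.705, 2.029)
t=0.400: state=(1.584, 1.894)
t=0.500: state=(1.489, 1.761)
t=0.600: state=(1.415, 1.631)
t=0.700: state=(1.359, 1.507)
t=0.800: state=(1.318, 1.390)
t=0.900: state=(1.292, 1.280)
t=1.000: state=(1.277, 1.178)
t=1.100: state=(1.272, 1.084)
t=1.200: state=(1.278, 0.997)
t=1.300: state=(1.293, 0.918)
t=1.400: state=(1.316, 0.845)
t=1.500: state=(1.347, 0.779)
t=1.600: state=(1.387, 0.719)
t=1.700: state=(1.434, 0.665)
t=1.800: state=(1.490, 0.617)
t=1.900: state=(1.553, 0.573)
t=2.000: state=(1.626, 0.534)
t=2.100: state=(1.707, 0.499)
t=2.200: state=(1.796, 0.468)
t=2.300: state=(1.896, 0.440)
t=2.400: state=(2.005, 0.416)
t=2.500: state=(2.124, 0.395)
t=2.570: state=(2.214, 0.382)
compare at T: x=2.214, y=0.382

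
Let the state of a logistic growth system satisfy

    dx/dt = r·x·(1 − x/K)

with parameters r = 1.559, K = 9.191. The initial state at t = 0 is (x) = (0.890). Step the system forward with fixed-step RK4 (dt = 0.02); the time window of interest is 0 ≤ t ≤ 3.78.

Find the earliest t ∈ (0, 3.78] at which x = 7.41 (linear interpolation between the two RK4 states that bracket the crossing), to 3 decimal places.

t = 2.347

t=0.000: state=(0.890)
step 1 (dt=0.02): k1=(1.253), k2=(1.269), k3=(1.269), k4=(1.285); state += dt/6·(k1+2k2+2k3+k4)
t=0.020: state=(0.915)
t=0.040: state=(0.941)
t=0.060: state=(0.968)
continuing one RK4 step at a time; state shown every 10 steps (Δt=0.2):
t=0.200: state=(1.174)
t=0.400: state=(1.532)
t=0.600: state=(1.972)
t=0.800: state=(2.498)
t=1.000: state=(3.103)
t=1.200: state=(3.772)
t=1.400: state=(4.480)
t=1.600: state=(5.193)
t=1.800: state=(5.878)
t=2.000: state=(6.506)
t=2.200: state=(7.058)
t=2.340: state=(7.395)
next step: t=2.360: state=(7.439) — x has crossed 7.41
linear interpolation between t=2.340 (7.39487) and t=2.360 (7.43950) → t≈2.347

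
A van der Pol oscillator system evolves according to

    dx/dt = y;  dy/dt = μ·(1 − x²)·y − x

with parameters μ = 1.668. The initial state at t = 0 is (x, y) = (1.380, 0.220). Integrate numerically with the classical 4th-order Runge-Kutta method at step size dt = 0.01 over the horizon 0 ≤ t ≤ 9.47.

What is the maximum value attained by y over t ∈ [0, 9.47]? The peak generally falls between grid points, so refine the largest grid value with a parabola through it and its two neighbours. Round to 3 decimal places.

max y = 3.419

t=0.000: state=(1.380, 0.220)
step 1 (dt=0.01): k1=(0.220, -1.712), k2=(0.211, -1.701), k3=(0.211, -1.701), k4=(0.203, -1.690); state += dt/6·(k1+2k2+2k3+k4)
t=0.010: state=(1.382, 0.203)
t=0.020: state=(1.384, 0.186)
t=0.030: state=(1.386, 0.170)
continuing one RK4 step at a time; state shown every 50 steps (Δt=0.5):
t=0.500: state=(1.320, -0.385)
t=1.000: state=(1.028, -0.793)
t=1.500: state=(0.469, -1.568)
t=2.000: state=(-0.733, -3.269)
t=2.500: state=(-1.924, -0.790)
t=3.000: state=(-1.947, 0.303)
t=3.500: state=(-1.753, 0.447)
t=4.000: state=(-1.501, 0.569)
t=4.500: state=(-1.167, 0.800)
t=5.000: state=(-0.643, 1.403)
t=5.500: state=(0.430, 3.090)
t=6.000: state=(1.848, 1.383)
t=6.500: state=(1.990, -0.246)
t=7.000: state=(1.812, -0.423)
t=7.500: state=(1.575, -0.531)
t=8.000: state=(1.268, -0.719)
t=8.500: state=(0.814, -1.173)
t=9.000: state=(-0.054, -2.539)
t=9.470: state=(-1.516, -2.678)
largest grid value and its neighbours: y(5.640)=3.41804, y(5.650)=3.41895, y(5.660)=3.41590
parabola through these three points peaks at t≈5.647 with y≈3.41909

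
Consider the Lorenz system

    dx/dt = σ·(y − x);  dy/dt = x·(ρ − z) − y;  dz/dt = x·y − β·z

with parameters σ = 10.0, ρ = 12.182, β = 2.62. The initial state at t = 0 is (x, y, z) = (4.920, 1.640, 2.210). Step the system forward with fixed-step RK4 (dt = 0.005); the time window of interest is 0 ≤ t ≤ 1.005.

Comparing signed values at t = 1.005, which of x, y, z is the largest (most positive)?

t=0.000: state=(4.920, 1.640, 2.210)
step 1 (dt=0.005): k1=(-32.800, 47.422, 2.279), k2=(-30.794, 46.458, 2.703), k3=(-30.869, 46.506, 2.697), k4=(-28.931, 45.586, 3.098); state += dt/6·(k1+2k2+2k3+k4)
t=0.005: state=(4.766, 1.872, 2.223)
t=0.010: state=(4.630, 2.096, 2.241)
t=0.015: state=(4.512, 2.312, 2.262)
continuing one RK4 step at a time; state shown every 10 steps (Δt=0.05):
t=0.050: state=(4.079, 3.665, 2.490)
t=0.100: state=(4.285, 5.381, 3.065)
t=0.150: state=(5.077, 7.078, 4.055)
t=0.200: state=(6.225, 8.752, 5.665)
t=0.250: state=(7.528, 10.119, 8.041)
t=0.300: state=(8.700, 10.665, 11.064)
t=0.350: state=(9.361, 9.930, 14.139)
t=0.400: state=(9.203, 7.995, 16.358)
t=0.450: state=(8.217, 5.602, 17.138)
t=0.500: state=(6.735, 3.577, 16.628)
t=0.550: state=(5.192, 2.276, 15.387)
t=0.600: state=(3.886, 1.616, 13.901)
t=0.650: state=(2.931, 1.372, 12.426)
t=0.700: state=(2.310, 1.359, 11.065)
t=0.750: state=(1.956, 1.471, 9.845)
t=0.800: state=(1.804, 1.661, 8.773)
t=0.850: state=(1.800, 1.920, 7.846)
t=0.900: state=(1.916, 2.254, 7.063)
t=0.950: state=(2.137, 2.682, 6.430)
t=1.000: state=(2.462, 3.223, 5.958)
t=1.005: state=(2.501, 3.284, 5.920)
compare at T: x=2.501, y=3.284, z=5.920

largest component: z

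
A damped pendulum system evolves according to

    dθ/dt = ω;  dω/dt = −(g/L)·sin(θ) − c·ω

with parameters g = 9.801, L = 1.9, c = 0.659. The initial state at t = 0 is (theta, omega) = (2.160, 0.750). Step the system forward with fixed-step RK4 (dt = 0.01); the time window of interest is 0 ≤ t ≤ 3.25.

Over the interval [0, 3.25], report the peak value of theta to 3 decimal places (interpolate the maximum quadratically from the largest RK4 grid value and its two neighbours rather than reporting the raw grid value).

max theta = 2.222

t=0.000: state=(2.160, 0.750)
step 1 (dt=0.01): k1=(0.750, -4.783), k2=(0.726, -4.756), k3=(0.726, -4.757), k4=(0.702, -4.731); state += dt/6·(k1+2k2+2k3+k4)
t=0.010: state=(2.167, 0.702)
t=0.020: state=(2.174, 0.655)
t=0.030: state=(2.180, 0.609)
continuing one RK4 step at a time; state shown every 20 steps (Δt=0.2):
t=0.200: state=(2.220, -0.121)
t=0.400: state=(2.118, -0.898)
t=0.600: state=(1.862, -1.664)
t=0.800: state=(1.453, -2.414)
t=1.000: state=(0.907, -3.000)
t=1.200: state=(0.282, -3.158)
t=1.400: state=(-0.317, -2.739)
t=1.600: state=(-0.784, -1.884)
t=1.800: state=(-1.060, -0.872)
t=2.000: state=(-1.135, 0.104)
t=2.200: state=(-1.027, 0.949)
t=2.400: state=(-0.769, 1.591)
t=2.600: state=(-0.411, 1.931)
t=2.800: state=(-0.022, 1.894)
t=3.000: state=(0.323, 1.507)
t=3.200: state=(0.565, 0.895)
t=3.250: state=(0.606, 0.726)
largest grid value and its neighbours: theta(0.160)=2.22198, theta(0.170)=2.22220, theta(0.180)=2.22200
parabola through these three points peaks at t≈0.170 with theta≈2.22220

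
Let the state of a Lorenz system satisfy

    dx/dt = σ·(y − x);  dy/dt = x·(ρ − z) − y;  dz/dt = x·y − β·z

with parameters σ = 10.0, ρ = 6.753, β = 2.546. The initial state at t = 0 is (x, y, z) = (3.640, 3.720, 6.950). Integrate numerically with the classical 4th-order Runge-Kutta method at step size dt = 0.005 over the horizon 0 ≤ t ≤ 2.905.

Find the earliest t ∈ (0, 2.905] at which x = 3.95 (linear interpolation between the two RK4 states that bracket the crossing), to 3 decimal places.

t=0.000: state=(3.640, 3.720, 6.950)
step 1 (dt=0.005): k1=(0.800, -4.437, -4.154), k2=(0.669, -4.389, -4.160), k3=(0.674, -4.389, -4.161), k4=(0.547, -4.340, -4.168); state += dt/6·(k1+2k2+2k3+k4)
t=0.005: state=(3.643, 3.698, 6.929)
t=0.010: state=(3.645, 3.677, 6.908)
t=0.015: state=(3.646, 3.656, 6.887)
continuing one RK4 step at a time; state shown every 20 steps (Δt=0.1):
t=0.100: state=(3.553, 3.373, 6.513)
t=0.200: state=(3.370, 3.208, 6.048)
t=0.300: state=(3.256, 3.195, 5.618)
t=0.400: state=(3.250, 3.297, 5.283)
t=0.500: state=(3.343, 3.479, 5.080)
t=0.600: state=(3.512, 3.707, 5.026)
t=0.700: state=(3.720, 3.936, 5.119)
t=0.800: state=(3.928, 4.119, 5.334)
t=0.810: state=(3.946, 4.133, 5.360)
next step: t=0.815: state=(3.956, 4.140, 5.374) — x has crossed 3.95
linear interpolation between t=0.810 (3.94642) and t=0.815 (3.95569) → t≈0.812

t = 0.812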